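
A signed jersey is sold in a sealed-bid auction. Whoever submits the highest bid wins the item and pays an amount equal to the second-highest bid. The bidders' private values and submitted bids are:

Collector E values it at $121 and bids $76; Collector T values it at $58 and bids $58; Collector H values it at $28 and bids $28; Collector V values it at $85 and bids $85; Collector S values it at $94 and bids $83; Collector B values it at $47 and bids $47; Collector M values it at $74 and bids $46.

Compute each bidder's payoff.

Bids in descending order: Collector V $85, then Collector S $83, then Collector E $76, then Collector T $58, then Collector B $47, then Collector M $46, then Collector H $28.
Collector V has the top bid and wins; the price is the second-highest bid, $83.
Collector V's payoff = $85 − $83 = $2. All other bidders lose, so their payoff is 0.

Collector E $0, Collector T $0, Collector H $0, Collector V $2, Collector S $0, Collector B $0, Collector M $0.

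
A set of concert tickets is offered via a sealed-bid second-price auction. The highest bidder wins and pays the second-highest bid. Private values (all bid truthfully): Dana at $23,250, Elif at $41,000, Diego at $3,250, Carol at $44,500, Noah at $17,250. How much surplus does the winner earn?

Winner's surplus: $3,500.

Bids in descending order: Carol $44,500 > Elif $41,000 > Dana $23,250 > Noah $17,250 > Diego $3,250.
Carol wins with the top bid and pays the second-highest, $41,000.
Surplus = $44,500 − $41,000 = $3,500.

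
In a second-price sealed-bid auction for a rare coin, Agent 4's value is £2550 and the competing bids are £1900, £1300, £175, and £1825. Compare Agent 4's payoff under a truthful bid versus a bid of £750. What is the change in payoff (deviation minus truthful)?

Payoff change: -£650.

The highest competing bid is £1900.
Bidding truthfully at £2550: Agent 4 has the top bid, wins, and pays the second-highest bid £1900. Payoff = £2550 − £1900 = £650.
Bidding £750: the top bid is £1900 (a rival), so Agent 4 loses. Payoff = £0.
Change = £0 − £650 = -£650.
This is the dominant-strategy logic: truthful bidding weakly beats any alternative.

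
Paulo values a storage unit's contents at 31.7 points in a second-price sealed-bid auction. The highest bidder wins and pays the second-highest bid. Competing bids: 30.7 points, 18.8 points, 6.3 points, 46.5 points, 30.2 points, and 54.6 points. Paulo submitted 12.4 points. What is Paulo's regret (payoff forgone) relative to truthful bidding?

Payoff forgone: 0.0 points.

The highest competing bid is 54.6 points.
Bidding truthfully at 31.7 points: the top bid is 54.6 points (a rival), so Paulo loses. Payoff = 0.0 points.
Bidding 12.4 points: the top bid is 54.6 points (a rival), so Paulo loses. Payoff = 0.0 points.
Regret = truthful payoff − actual payoff = 0.0 points − 0.0 points = 0.0 points.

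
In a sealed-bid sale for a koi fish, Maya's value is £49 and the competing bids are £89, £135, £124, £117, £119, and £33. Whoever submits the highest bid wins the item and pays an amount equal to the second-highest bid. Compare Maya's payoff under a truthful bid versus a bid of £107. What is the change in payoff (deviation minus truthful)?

£0

The highest competing bid is £135.
Bidding truthfully at £49: the top bid is £135 (a rival), so Maya loses. Payoff = £0.
Bidding £107: the top bid is £135 (a rival), so Maya loses. Payoff = £0.
Change = £0 − £0 = £0.
The bid only affects whether you win, not the price — here both bids land on the same side of the top rival bid, so the deviation is payoff-neutral.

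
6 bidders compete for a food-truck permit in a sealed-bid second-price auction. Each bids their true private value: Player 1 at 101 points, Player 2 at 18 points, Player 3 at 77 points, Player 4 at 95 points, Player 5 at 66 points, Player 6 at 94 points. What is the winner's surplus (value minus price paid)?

6 points

Ranking the bids: Player 1 101 points > Player 4 95 points > Player 6 94 points > Player 3 77 points > Player 5 66 points > Player 2 18 points.
Player 1 wins with the top bid and pays the second-highest, 95 points.
Surplus = 101 points − 95 points = 6 points.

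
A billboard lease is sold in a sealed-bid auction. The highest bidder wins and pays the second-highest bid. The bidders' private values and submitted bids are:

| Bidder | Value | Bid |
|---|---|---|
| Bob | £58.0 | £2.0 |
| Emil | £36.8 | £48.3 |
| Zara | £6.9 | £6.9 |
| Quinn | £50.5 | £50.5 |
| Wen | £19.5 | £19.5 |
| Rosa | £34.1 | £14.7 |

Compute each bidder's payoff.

Bob £0.0, Emil £0.0, Zara £0.0, Quinn £2.2, Wen £0.0, Rosa £0.0.

Sorted high to low: Quinn £50.5; Emil £48.3; Wen £19.5; Rosa £14.7; Zara £6.9; Bob £2.0.
Quinn has the top bid and wins; the price is the second-highest bid, £48.3.
Quinn's payoff = £50.5 − £48.3 = £2.2. All other bidders lose, so their payoff is 0.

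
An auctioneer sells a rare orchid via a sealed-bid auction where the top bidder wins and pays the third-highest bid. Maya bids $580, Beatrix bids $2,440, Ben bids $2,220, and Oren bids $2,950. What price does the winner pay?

Ordered from highest: Oren $2,950, then Beatrix $2,440, then Ben $2,220, then Maya $580.
Oren is the highest bidder, so Oren wins.
Under the third-price rule, the price is the third-highest bid: $2,220.

$2,220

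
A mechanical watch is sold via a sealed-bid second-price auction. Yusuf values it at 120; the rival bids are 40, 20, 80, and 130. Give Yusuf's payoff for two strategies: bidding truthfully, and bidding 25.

Truthful: 0; alternative: 0.

The highest competing bid is 130.
Bidding truthfully at 120: the top bid is 130 (a rival), so Yusuf loses. Payoff = 0.
Bidding 25: the top bid is 130 (a rival), so Yusuf loses. Payoff = 0.
The bid only affects whether you win, not the price — here both bids land on the same side of the top rival bid, so the deviation is payoff-neutral.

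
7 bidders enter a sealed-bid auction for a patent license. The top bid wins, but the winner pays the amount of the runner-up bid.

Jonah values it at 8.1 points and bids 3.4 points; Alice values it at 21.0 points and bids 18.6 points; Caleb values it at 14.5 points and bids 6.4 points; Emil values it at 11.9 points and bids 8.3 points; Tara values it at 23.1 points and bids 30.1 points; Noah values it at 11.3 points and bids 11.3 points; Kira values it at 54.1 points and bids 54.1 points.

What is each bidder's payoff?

Jonah 0.0 points, Alice 0.0 points, Caleb 0.0 points, Emil 0.0 points, Tara 0.0 points, Noah 0.0 points, Kira 24.0 points.

Ranking the bids: Kira 54.1 points > Tara 30.1 points > Alice 18.6 points > Noah 11.3 points > Emil 8.3 points > Caleb 6.4 points > Jonah 3.4 points.
Kira has the top bid and wins; the price is the second-highest bid, 30.1 points.
Kira's payoff = 54.1 points − 30.1 points = 24.0 points. All other bidders lose, so their payoff is 0.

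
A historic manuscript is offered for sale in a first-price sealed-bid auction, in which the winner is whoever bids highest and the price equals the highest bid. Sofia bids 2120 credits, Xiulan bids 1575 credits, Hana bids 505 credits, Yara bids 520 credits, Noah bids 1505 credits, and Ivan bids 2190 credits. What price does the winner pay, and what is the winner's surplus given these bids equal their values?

Ordered from highest: Ivan 2190 credits; Sofia 2120 credits; Xiulan 1575 credits; Noah 1505 credits; Yara 520 credits; Hana 505 credits.
Ivan is the highest bidder, so Ivan wins.
Under the first-price rule, the price is the highest bid: 2190 credits.
Surplus = 2190 credits − 2190 credits = 0 credits.

Price 2190 credits; surplus 0 credits.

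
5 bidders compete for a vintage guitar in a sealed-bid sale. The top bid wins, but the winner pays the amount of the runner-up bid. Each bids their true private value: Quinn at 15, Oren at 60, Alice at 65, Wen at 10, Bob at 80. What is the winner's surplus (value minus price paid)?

Ranking the bids: Bob 80 > Alice 65 > Oren 60 > Quinn 15 > Wen 10.
Bob wins with the top bid and pays the second-highest, 65.
Surplus = 80 − 65 = 15.

15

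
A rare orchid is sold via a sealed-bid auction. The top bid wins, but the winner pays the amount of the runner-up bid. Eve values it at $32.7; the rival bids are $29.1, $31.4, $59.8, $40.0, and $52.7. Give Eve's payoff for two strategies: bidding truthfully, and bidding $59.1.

(a) $0.0  (b) $0.0

The highest competing bid is $59.8.
Bidding truthfully at $32.7: the top bid is $59.8 (a rival), so Eve loses. Payoff = $0.0.
Bidding $59.1: the top bid is $59.8 (a rival), so Eve loses. Payoff = $0.0.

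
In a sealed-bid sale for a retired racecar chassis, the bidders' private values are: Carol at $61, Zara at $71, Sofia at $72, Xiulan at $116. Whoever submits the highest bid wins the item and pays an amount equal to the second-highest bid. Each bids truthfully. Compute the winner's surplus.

Winner's surplus: $44.

Ordered from highest: Xiulan $116, then Sofia $72, then Zara $71, then Carol $61.
Xiulan wins with the top bid and pays the second-highest, $72.
Surplus = $116 − $72 = $44.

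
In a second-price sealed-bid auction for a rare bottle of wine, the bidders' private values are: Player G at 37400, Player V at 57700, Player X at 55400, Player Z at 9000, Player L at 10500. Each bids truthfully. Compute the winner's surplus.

Winner's surplus: 2300.

Ordered from highest: Player V 57700, then Player X 55400, then Player G 37400, then Player L 10500, then Player Z 9000.
Player V wins with the top bid and pays the second-highest, 55400.
Surplus = 57700 − 55400 = 2300.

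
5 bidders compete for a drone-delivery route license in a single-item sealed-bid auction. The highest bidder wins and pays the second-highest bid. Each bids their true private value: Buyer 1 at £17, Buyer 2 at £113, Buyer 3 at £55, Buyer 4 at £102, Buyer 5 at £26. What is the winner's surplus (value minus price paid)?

Sorted high to low: Buyer 2 £113, then Buyer 4 £102, then Buyer 3 £55, then Buyer 5 £26, then Buyer 1 £17.
Buyer 2 wins with the top bid and pays the second-highest, £102.
Surplus = £113 − £102 = £11.

Winner's surplus: £11.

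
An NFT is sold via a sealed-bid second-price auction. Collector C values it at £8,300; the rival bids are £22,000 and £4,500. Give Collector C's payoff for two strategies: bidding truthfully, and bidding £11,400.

The highest competing bid is £22,000.
Bidding truthfully at £8,300: the top bid is £22,000 (a rival), so Collector C loses. Payoff = £0.
Bidding £11,400: the top bid is £22,000 (a rival), so Collector C loses. Payoff = £0.
The bid only affects whether you win, not the price — here both bids land on the same side of the top rival bid, so the deviation is payoff-neutral.

Truthful: £0; alternative: £0.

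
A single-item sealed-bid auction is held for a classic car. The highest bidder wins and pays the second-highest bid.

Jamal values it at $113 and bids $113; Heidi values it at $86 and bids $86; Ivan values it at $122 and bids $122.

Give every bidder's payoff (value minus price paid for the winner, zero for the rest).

Jamal $0, Heidi $0, Ivan $9.

Bids in descending order: Ivan $122; Jamal $113; Heidi $86.
Ivan has the top bid and wins; the price is the second-highest bid, $113.
Ivan's payoff = $122 − $113 = $9. All other bidders lose, so their payoff is 0.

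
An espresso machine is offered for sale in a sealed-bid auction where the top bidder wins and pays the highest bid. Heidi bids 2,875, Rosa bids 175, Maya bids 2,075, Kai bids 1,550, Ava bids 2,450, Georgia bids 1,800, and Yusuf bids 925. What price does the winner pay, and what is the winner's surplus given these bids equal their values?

The winner pays 2,875 for a surplus of 0.

Ordered from highest: Heidi 2,875; Ava 2,450; Maya 2,075; Georgia 1,800; Kai 1,550; Yusuf 925; Rosa 175.
Heidi is the highest bidder, so Heidi wins.
Under the first-price rule, the price is the highest bid: 2,875.
Surplus = 2,875 − 2,875 = 0.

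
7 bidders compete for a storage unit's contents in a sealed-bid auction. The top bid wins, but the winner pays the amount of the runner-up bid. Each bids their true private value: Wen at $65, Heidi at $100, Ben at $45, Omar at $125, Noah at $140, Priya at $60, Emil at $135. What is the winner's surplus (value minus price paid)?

Ordered from highest: Noah $140 > Emil $135 > Omar $125 > Heidi $100 > Wen $65 > Priya $60 > Ben $45.
Noah wins with the top bid and pays the second-highest, $135.
Surplus = $140 − $135 = $5.

$5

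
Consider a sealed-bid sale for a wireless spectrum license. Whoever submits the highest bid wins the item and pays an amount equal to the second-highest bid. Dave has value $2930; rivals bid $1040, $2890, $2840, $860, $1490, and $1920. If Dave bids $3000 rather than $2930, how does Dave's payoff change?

Payoff change: $0.

The highest competing bid is $2890.
Bidding truthfully at $2930: Dave has the top bid, wins, and pays the second-highest bid $2890. Payoff = $2930 − $2890 = $40.
Bidding $3000: Dave has the top bid, wins, and pays the second-highest bid $2890. Payoff = $2930 − $2890 = $40.
Change = $40 − $40 = $0.
The bid only affects whether you win, not the price — here both bids land on the same side of the top rival bid, so the deviation is payoff-neutral.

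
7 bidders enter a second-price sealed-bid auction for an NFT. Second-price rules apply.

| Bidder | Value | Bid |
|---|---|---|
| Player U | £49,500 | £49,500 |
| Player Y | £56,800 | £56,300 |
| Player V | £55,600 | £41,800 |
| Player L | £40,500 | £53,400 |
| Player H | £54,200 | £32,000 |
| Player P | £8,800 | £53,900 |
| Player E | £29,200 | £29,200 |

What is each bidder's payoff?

Payoffs: Player U £0, Player Y £2,900, Player V £0, Player L £0, Player H £0, Player P £0, Player E £0.

Bids in descending order: Player Y £56,300, then Player P £53,900, then Player L £53,400, then Player U £49,500, then Player V £41,800, then Player H £32,000, then Player E £29,200.
Player Y has the top bid and wins; the price is the second-highest bid, £53,900.
Player Y's payoff = £56,800 − £53,900 = £2,900. All other bidders lose, so their payoff is 0.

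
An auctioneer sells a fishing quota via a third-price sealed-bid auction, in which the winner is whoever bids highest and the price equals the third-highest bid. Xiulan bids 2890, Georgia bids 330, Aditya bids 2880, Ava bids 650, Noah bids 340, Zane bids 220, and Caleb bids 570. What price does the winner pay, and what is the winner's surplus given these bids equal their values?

Ranking the bids: Xiulan 2890 > Aditya 2880 > Ava 650 > Caleb 570 > Noah 340 > Georgia 330 > Zane 220.
Xiulan is the highest bidder, so Xiulan wins.
Under the third-price rule, the price is the third-highest bid: 650.
Surplus = 2890 − 650 = 2240.

The winner pays 650 for a surplus of 2240.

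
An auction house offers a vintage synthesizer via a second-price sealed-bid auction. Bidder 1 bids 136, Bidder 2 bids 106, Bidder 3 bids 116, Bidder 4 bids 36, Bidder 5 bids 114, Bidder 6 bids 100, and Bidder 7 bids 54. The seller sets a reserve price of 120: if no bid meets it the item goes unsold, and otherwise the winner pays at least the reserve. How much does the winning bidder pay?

The winner pays 120.

Ordered from highest: Bidder 1 136; Bidder 3 116; Bidder 5 114; Bidder 2 106; Bidder 6 100; Bidder 7 54; Bidder 4 36.
Bidder 1 has the highest bid, so Bidder 1 wins.
The second-highest bid is 116, but the reserve 120 is higher, so the price is the reserve.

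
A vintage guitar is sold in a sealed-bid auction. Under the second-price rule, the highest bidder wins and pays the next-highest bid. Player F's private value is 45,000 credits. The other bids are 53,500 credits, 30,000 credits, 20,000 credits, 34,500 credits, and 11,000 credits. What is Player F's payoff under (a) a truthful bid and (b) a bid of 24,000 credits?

Truthful: 0 credits; alternative: 0 credits.

The highest competing bid is 53,500 credits.
Bidding truthfully at 45,000 credits: the top bid is 53,500 credits (a rival), so Player F loses. Payoff = 0 credits.
Bidding 24,000 credits: the top bid is 53,500 credits (a rival), so Player F loses. Payoff = 0 credits.
The bid only affects whether you win, not the price — here both bids land on the same side of the top rival bid, so the deviation is payoff-neutral.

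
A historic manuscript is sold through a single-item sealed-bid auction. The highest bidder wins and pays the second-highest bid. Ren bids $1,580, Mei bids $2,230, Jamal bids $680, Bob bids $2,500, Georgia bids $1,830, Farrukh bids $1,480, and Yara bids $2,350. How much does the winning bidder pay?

Sorted high to low: Bob $2,500 > Yara $2,350 > Mei $2,230 > Georgia $1,830 > Ren $1,580 > Farrukh $1,480 > Jamal $680.
Bob has the highest bid, so Bob wins.
The second-highest bid is $2,350, so that is what Bob pays.

The winner pays $2,350.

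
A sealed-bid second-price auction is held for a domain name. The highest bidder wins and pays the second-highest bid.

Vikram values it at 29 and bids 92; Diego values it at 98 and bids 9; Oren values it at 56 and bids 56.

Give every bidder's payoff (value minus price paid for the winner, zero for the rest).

Ordered from highest: Vikram 92; Oren 56; Diego 9.
Vikram has the top bid and wins; the price is the second-highest bid, 56.
Vikram's payoff = 29 − 56 = -27. All other bidders lose, so their payoff is 0.

Payoffs: Vikram -27, Diego 0, Oren 0.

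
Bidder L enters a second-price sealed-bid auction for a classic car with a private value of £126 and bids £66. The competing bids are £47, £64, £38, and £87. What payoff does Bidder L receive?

Highest competing bid: £87.
Bidder L's bid £66 is not the highest, so Bidder L loses, pays nothing, and earns zero payoff.

£0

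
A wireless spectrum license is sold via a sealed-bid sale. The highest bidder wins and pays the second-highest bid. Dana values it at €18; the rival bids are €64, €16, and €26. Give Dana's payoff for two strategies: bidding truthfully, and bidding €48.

(a) €0  (b) €0

The highest competing bid is €64.
Bidding truthfully at €18: the top bid is €64 (a rival), so Dana loses. Payoff = €0.
Bidding €48: the top bid is €64 (a rival), so Dana loses. Payoff = €0.
The bid only affects whether you win, not the price — here both bids land on the same side of the top rival bid, so the deviation is payoff-neutral.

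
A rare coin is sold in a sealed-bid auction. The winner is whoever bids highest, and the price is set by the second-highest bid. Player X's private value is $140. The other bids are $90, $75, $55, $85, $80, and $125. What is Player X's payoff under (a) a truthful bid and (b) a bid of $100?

Truthful: $15; alternative: $0.

The highest competing bid is $125.
Bidding truthfully at $140: Player X has the top bid, wins, and pays the second-highest bid $125. Payoff = $140 − $125 = $15.
Bidding $100: the top bid is $125 (a rival), so Player X loses. Payoff = $0.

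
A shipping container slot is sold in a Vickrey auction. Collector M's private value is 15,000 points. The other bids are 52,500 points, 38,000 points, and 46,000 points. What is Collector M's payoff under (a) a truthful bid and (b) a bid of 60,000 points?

The highest competing bid is 52,500 points.
Bidding truthfully at 15,000 points: the top bid is 52,500 points (a rival), so Collector M loses. Payoff = 0 points.
Bidding 60,000 points: Collector M has the top bid, wins, and pays the second-highest bid 52,500 points. Payoff = 15,000 points − 52,500 points = -37,500 points.

(a) 0 points  (b) -37,500 points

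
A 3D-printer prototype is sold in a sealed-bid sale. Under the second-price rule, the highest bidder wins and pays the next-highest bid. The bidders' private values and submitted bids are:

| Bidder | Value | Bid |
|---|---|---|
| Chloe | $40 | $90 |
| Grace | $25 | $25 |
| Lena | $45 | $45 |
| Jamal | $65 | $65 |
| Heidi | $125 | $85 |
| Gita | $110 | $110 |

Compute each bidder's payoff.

Chloe $0, Grace $0, Lena $0, Jamal $0, Heidi $0, Gita $20.

Sorted high to low: Gita $110; Chloe $90; Heidi $85; Jamal $65; Lena $45; Grace $25.
Gita has the top bid and wins; the price is the second-highest bid, $90.
Gita's payoff = $110 − $90 = $20. All other bidders lose, so their payoff is 0.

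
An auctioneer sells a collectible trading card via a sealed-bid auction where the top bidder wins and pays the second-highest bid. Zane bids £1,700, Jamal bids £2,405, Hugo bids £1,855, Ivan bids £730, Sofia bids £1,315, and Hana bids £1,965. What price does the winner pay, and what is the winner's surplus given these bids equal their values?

Price £1,965; surplus £440.

Bids in descending order: Jamal £2,405; Hana £1,965; Hugo £1,855; Zane £1,700; Sofia £1,315; Ivan £730.
Jamal is the highest bidder, so Jamal wins.
Under the second-price rule, the price is the second-highest bid: £1,965.
Surplus = £2,405 − £1,965 = £440.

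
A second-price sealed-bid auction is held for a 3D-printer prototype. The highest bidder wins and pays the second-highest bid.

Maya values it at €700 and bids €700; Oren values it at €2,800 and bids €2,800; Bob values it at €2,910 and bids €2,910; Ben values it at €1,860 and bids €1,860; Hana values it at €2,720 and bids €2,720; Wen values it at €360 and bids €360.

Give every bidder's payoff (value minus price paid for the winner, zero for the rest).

Sorted high to low: Bob €2,910, then Oren €2,800, then Hana €2,720, then Ben €1,860, then Maya €700, then Wen €360.
Bob has the top bid and wins; the price is the second-highest bid, €2,800.
Bob's payoff = €2,910 − €2,800 = €110. All other bidders lose, so their payoff is 0.

Payoffs: Maya €0, Oren €0, Bob €110, Ben €0, Hana €0, Wen €0.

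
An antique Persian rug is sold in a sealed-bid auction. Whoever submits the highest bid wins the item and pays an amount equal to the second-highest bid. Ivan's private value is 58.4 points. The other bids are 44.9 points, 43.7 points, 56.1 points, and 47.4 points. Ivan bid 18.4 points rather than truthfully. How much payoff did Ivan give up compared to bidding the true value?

Regret: 2.3 points.

The highest competing bid is 56.1 points.
Bidding truthfully at 58.4 points: Ivan has the top bid, wins, and pays the second-highest bid 56.1 points. Payoff = 58.4 points − 56.1 points = 2.3 points.
Bidding 18.4 points: the top bid is 56.1 points (a rival), so Ivan loses. Payoff = 0.0 points.
Regret = truthful payoff − actual payoff = 2.3 points − 0.0 points = 2.3 points.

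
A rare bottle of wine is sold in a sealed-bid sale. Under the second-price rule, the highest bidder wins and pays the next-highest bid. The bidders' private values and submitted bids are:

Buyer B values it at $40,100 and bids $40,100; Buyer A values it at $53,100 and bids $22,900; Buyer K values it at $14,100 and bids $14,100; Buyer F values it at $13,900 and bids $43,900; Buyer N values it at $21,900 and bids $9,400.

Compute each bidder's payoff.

Bids in descending order: Buyer F $43,900, then Buyer B $40,100, then Buyer A $22,900, then Buyer K $14,100, then Buyer N $9,400.
Buyer F has the top bid and wins; the price is the second-highest bid, $40,100.
Buyer F's payoff = $13,900 − $40,100 = -$26,200. All other bidders lose, so their payoff is 0.

Payoffs: Buyer B $0, Buyer A $0, Buyer K $0, Buyer F -$26,200, Buyer N $0.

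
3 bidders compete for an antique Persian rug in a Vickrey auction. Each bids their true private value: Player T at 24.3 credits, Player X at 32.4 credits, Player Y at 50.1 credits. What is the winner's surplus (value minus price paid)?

Ordered from highest: Player Y 50.1 credits; Player X 32.4 credits; Player T 24.3 credits.
Player Y wins with the top bid and pays the second-highest, 32.4 credits.
Surplus = 50.1 credits − 32.4 credits = 17.7 credits.

Winner's surplus: 17.7 credits.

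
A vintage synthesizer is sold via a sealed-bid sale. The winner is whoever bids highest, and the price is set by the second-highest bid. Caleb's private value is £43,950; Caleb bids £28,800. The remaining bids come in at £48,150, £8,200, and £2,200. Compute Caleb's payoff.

Highest competing bid: £48,150.
Caleb's bid £28,800 is not the highest, so Caleb loses, pays nothing, and earns zero payoff.

£0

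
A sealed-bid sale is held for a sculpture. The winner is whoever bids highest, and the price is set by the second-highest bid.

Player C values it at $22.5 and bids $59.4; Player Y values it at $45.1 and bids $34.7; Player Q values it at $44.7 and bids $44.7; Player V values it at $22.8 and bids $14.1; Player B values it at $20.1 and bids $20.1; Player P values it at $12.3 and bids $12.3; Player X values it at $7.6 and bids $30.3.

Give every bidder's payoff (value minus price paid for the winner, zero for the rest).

Payoffs: Player C -$22.2, Player Y $0.0, Player Q $0.0, Player V $0.0, Player B $0.0, Player P $0.0, Player X $0.0.

Ranking the bids: Player C $59.4; Player Q $44.7; Player Y $34.7; Player X $30.3; Player B $20.1; Player V $14.1; Player P $12.3.
Player C has the top bid and wins; the price is the second-highest bid, $44.7.
Player C's payoff = $22.5 − $44.7 = -$22.2. All other bidders lose, so their payoff is 0.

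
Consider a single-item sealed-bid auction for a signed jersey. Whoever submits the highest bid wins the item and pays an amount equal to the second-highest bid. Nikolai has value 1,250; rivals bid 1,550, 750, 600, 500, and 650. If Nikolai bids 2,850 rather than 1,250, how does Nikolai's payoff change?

The highest competing bid is 1,550.
Bidding truthfully at 1,250: the top bid is 1,550 (a rival), so Nikolai loses. Payoff = 0.
Bidding 2,850: Nikolai has the top bid, wins, and pays the second-highest bid 1,550. Payoff = 1,250 − 1,550 = -300.
Change = -300 − 0 = -300.
Deviating from a truthful bid can only lose payoff in a second-price auction — never gain.

Change in payoff: -300.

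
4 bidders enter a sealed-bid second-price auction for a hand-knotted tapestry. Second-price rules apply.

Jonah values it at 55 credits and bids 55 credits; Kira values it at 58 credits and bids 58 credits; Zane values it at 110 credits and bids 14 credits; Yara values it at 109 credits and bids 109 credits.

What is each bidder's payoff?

Ranking the bids: Yara 109 credits, then Kira 58 credits, then Jonah 55 credits, then Zane 14 credits.
Yara has the top bid and wins; the price is the second-highest bid, 58 credits.
Yara's payoff = 109 credits − 58 credits = 51 credits. All other bidders lose, so their payoff is 0.

Jonah 0 credits, Kira 0 credits, Zane 0 credits, Yara 51 credits.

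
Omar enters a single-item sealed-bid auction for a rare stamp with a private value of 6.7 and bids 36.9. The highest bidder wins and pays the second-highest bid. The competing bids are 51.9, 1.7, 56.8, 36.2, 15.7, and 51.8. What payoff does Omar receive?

0.0

Highest competing bid: 56.8.
Omar's bid 36.9 is not the highest, so Omar loses, pays nothing, and earns zero payoff.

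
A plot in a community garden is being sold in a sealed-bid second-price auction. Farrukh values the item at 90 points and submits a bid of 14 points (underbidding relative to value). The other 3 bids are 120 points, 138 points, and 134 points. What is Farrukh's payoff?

Highest competing bid: 138 points.
Farrukh's bid 14 points is not the highest, so Farrukh loses, pays nothing, and earns zero payoff.

Farrukh's payoff: 0 points.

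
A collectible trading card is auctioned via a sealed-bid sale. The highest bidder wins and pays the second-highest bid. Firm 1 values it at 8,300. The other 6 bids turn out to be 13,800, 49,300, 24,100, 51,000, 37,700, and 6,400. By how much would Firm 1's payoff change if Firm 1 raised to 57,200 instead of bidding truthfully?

Change in payoff: -42,700.

The highest competing bid is 51,000.
Bidding truthfully at 8,300: the top bid is 51,000 (a rival), so Firm 1 loses. Payoff = 0.
Bidding 57,200: Firm 1 has the top bid, wins, and pays the second-highest bid 51,000. Payoff = 8,300 − 51,000 = -42,700.
Change = -42,700 − 0 = -42,700.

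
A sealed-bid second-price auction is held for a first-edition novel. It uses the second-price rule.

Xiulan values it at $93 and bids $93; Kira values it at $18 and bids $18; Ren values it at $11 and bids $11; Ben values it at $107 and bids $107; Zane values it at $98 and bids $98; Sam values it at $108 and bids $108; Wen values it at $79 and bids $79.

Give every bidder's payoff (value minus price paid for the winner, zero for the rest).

Ordered from highest: Sam $108, then Ben $107, then Zane $98, then Xiulan $93, then Wen $79, then Kira $18, then Ren $11.
Sam has the top bid and wins; the price is the second-highest bid, $107.
Sam's payoff = $108 − $107 = $1. All other bidders lose, so their payoff is 0.

Xiulan $0, Kira $0, Ren $0, Ben $0, Zane $0, Sam $1, Wen $0.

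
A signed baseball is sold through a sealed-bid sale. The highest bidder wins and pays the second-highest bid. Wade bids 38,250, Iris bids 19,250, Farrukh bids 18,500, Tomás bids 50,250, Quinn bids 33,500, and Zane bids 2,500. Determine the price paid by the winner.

38,250

Bids in descending order: Tomás 50,250 > Wade 38,250 > Quinn 33,500 > Iris 19,250 > Farrukh 18,500 > Zane 2,500.
Tomás has the highest bid, so Tomás wins.
The second-highest bid is 38,250, so that is what Tomás pays.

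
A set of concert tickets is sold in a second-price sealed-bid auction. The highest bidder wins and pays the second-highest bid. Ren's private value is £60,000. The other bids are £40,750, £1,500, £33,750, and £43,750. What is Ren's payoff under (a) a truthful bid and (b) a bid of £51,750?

(a) £16,250  (b) £16,250

The highest competing bid is £43,750.
Bidding truthfully at £60,000: Ren has the top bid, wins, and pays the second-highest bid £43,750. Payoff = £60,000 − £43,750 = £16,250.
Bidding £51,750: Ren has the top bid, wins, and pays the second-highest bid £43,750. Payoff = £60,000 − £43,750 = £16,250.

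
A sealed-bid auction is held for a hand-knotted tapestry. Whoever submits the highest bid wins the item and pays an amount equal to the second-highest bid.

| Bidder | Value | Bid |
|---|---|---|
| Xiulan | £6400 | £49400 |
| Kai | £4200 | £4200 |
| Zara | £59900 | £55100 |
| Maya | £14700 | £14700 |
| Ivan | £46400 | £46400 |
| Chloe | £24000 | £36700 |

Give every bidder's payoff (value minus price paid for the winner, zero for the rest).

Xiulan £0, Kai £0, Zara £10500, Maya £0, Ivan £0, Chloe £0.

Ranking the bids: Zara £55100; Xiulan £49400; Ivan £46400; Chloe £36700; Maya £14700; Kai £4200.
Zara has the top bid and wins; the price is the second-highest bid, £49400.
Zara's payoff = £59900 − £49400 = £10500. All other bidders lose, so their payoff is 0.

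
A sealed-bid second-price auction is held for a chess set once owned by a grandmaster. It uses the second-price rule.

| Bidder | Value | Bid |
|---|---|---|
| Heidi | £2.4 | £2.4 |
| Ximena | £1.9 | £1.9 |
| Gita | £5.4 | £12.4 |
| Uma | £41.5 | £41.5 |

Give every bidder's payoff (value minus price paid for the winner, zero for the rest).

Heidi £0.0, Ximena £0.0, Gita £0.0, Uma £29.1.

Sorted high to low: Uma £41.5 > Gita £12.4 > Heidi £2.4 > Ximena £1.9.
Uma has the top bid and wins; the price is the second-highest bid, £12.4.
Uma's payoff = £41.5 − £12.4 = £29.1. All other bidders lose, so their payoff is 0.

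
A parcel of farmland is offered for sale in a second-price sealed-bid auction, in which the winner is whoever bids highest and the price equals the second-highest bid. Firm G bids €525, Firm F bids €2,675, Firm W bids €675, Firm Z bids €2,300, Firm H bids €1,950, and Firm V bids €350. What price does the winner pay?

€2,300

Sorted high to low: Firm F €2,675, then Firm Z €2,300, then Firm H €1,950, then Firm W €675, then Firm G €525, then Firm V €350.
Firm F is the highest bidder, so Firm F wins.
Under the second-price rule, the price is the second-highest bid: €2,300.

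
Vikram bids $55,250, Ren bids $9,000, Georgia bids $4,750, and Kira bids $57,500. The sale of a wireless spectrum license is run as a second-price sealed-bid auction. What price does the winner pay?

$55,250

Sorted high to low: Kira $57,500, then Vikram $55,250, then Ren $9,000, then Georgia $4,750.
Kira has the highest bid, so Kira wins.
The second-highest bid is $55,250, so that is what Kira pays.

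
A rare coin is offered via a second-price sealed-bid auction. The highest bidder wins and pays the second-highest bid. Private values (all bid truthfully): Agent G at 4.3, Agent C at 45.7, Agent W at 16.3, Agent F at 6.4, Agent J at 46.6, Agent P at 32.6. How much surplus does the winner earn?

0.9

Sorted high to low: Agent J 46.6 > Agent C 45.7 > Agent P 32.6 > Agent W 16.3 > Agent F 6.4 > Agent G 4.3.
Agent J wins with the top bid and pays the second-highest, 45.7.
Surplus = 46.6 − 45.7 = 0.9.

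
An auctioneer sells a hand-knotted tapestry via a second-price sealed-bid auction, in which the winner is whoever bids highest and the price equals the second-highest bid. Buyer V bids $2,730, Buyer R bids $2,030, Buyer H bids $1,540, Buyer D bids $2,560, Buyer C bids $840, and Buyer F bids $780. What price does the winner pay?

Ordered from highest: Buyer V $2,730, then Buyer D $2,560, then Buyer R $2,030, then Buyer H $1,540, then Buyer C $840, then Buyer F $780.
Buyer V is the highest bidder, so Buyer V wins.
Under the second-price rule, the price is the second-highest bid: $2,560.

$2,560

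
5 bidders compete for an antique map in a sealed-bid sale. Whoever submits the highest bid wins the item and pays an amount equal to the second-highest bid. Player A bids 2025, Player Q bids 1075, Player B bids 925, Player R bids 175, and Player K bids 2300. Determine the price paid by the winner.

Price paid: 2025.

Bids in descending order: Player K 2300; Player A 2025; Player Q 1075; Player B 925; Player R 175.
Player K has the highest bid, so Player K wins.
The second-highest bid is 2025, so that is what Player K pays.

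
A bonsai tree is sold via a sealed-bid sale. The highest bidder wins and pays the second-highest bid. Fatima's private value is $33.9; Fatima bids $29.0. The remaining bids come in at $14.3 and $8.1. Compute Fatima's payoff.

Fatima's payoff: $19.6.

Highest competing bid: $14.3.
Fatima's bid $29.0 is the highest overall, so Fatima wins and pays the second-highest bid, $14.3.
Payoff = value − price = $33.9 − $14.3 = $19.6.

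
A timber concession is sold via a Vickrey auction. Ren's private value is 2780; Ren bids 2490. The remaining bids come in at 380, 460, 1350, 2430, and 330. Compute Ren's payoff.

Highest competing bid: 2430.
Ren's bid 2490 is the highest overall, so Ren wins and pays the second-highest bid, 2430.
Payoff = value − price = 2780 − 2430 = 350.

Ren's payoff: 350.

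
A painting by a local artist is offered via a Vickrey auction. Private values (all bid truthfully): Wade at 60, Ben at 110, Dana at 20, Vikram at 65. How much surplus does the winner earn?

Bids in descending order: Ben 110 > Vikram 65 > Wade 60 > Dana 20.
Ben wins with the top bid and pays the second-highest, 65.
Surplus = 110 − 65 = 45.

Surplus = 45.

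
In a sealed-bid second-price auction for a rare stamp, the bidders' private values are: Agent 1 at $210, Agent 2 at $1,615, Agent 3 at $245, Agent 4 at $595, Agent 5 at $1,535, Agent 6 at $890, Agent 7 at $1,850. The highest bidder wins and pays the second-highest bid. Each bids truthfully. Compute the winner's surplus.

Ordered from highest: Agent 7 $1,850; Agent 2 $1,615; Agent 5 $1,535; Agent 6 $890; Agent 4 $595; Agent 3 $245; Agent 1 $210.
Agent 7 wins with the top bid and pays the second-highest, $1,615.
Surplus = $1,850 − $1,615 = $235.

Winner's surplus: $235.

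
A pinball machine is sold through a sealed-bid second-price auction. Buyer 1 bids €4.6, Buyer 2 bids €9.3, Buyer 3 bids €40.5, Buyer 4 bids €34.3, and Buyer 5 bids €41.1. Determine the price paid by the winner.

€40.5

Ranking the bids: Buyer 5 €41.1, then Buyer 3 €40.5, then Buyer 4 €34.3, then Buyer 2 €9.3, then Buyer 1 €4.6.
Buyer 5 has the highest bid, so Buyer 5 wins.
The second-highest bid is €40.5, so that is what Buyer 5 pays.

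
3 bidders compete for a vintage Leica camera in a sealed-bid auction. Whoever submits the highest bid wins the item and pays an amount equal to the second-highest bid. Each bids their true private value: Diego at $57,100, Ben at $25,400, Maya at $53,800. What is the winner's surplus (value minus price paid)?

Ordered from highest: Diego $57,100; Maya $53,800; Ben $25,400.
Diego wins with the top bid and pays the second-highest, $53,800.
Surplus = $57,100 − $53,800 = $3,300.

$3,300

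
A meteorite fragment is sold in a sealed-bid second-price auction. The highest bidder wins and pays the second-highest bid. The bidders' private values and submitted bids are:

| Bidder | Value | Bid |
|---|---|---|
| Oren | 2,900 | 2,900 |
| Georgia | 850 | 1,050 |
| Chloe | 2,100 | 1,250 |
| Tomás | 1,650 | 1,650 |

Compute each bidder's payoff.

Ordered from highest: Oren 2,900, then Tomás 1,650, then Chloe 1,250, then Georgia 1,050.
Oren has the top bid and wins; the price is the second-highest bid, 1,650.
Oren's payoff = 2,900 − 1,650 = 1,250. All other bidders lose, so their payoff is 0.

Payoffs: Oren 1,250, Georgia 0, Chloe 0, Tomás 0.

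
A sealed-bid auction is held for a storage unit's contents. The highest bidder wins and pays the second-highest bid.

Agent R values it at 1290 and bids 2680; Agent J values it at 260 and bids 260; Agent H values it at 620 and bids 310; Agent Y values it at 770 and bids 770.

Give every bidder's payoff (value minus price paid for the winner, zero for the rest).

Sorted high to low: Agent R 2680, then Agent Y 770, then Agent H 310, then Agent J 260.
Agent R has the top bid and wins; the price is the second-highest bid, 770.
Agent R's payoff = 1290 − 770 = 520. All other bidders lose, so their payoff is 0.

Payoffs: Agent R 520, Agent J 0, Agent H 0, Agent Y 0.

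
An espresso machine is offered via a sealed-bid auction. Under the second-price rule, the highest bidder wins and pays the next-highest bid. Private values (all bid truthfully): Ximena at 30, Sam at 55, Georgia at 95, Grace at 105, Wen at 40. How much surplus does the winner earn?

Sorted high to low: Grace 105; Georgia 95; Sam 55; Wen 40; Ximena 30.
Grace wins with the top bid and pays the second-highest, 95.
Surplus = 105 − 95 = 10.

10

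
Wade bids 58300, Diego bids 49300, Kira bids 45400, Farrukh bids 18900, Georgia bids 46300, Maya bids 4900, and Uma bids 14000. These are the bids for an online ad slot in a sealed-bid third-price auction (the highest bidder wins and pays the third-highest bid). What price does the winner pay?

Ordered from highest: Wade 58300; Diego 49300; Georgia 46300; Kira 45400; Farrukh 18900; Uma 14000; Maya 4900.
Wade is the highest bidder, so Wade wins.
Under the third-price rule, the price is the third-highest bid: 46300.

The winner pays 46300.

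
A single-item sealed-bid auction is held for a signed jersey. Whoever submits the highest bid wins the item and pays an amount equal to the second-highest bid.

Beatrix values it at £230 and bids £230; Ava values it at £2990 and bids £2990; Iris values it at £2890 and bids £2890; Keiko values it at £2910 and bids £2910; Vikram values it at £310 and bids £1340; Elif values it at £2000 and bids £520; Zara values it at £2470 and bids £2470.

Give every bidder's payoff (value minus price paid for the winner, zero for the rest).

Beatrix £0, Ava £80, Iris £0, Keiko £0, Vikram £0, Elif £0, Zara £0.

Sorted high to low: Ava £2990 > Keiko £2910 > Iris £2890 > Zara £2470 > Vikram £1340 > Elif £520 > Beatrix £230.
Ava has the top bid and wins; the price is the second-highest bid, £2910.
Ava's payoff = £2990 − £2910 = £80. All other bidders lose, so their payoff is 0.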